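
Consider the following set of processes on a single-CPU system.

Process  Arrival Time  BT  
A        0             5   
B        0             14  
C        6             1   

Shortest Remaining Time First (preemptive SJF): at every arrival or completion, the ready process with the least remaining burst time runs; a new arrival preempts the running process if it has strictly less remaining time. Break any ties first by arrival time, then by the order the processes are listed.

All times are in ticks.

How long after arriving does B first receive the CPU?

5

Schedule: | A 0-5 | B 5-6 | C 6-7 | B 7-20 |
Completion: A=5  B=20  C=7
Turnaround (C−A): A=5  B=20  C=1
Response(B) = first start − arrival = 5 − 0 = 5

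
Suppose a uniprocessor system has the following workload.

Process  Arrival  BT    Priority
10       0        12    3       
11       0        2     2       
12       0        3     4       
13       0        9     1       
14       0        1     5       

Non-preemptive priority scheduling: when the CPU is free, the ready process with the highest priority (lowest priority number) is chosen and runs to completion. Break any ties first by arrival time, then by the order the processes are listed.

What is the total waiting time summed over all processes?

Timeline: | 13 0-9 | 11 9-11 | 10 11-23 | 12 23-26 | 14 26-27 |
Completion: 10=23  11=11  12=26  13=9  14=27
Waiting = turnaround − burst: 10=11, 11=9, 12=23, 13=0, 14=26
Total waiting = 11 + 9 + 23 + 0 + 26 = 69

69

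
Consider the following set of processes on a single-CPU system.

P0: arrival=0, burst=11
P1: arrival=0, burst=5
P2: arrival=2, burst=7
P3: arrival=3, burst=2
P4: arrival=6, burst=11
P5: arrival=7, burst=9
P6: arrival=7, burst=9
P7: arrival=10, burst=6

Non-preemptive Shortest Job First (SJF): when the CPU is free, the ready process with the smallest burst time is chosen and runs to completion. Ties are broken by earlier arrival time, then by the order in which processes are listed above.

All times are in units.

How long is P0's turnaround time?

49

Timeline: | P1 0-5 | P3 5-7 | P2 7-14 | P7 14-20 | P5 20-29 | P6 29-38 | P0 38-49 | P4 49-60 |
Completion: P0=49  P1=5  P2=14  P3=7  P4=60  P5=29  P6=38  P7=20
Turnaround (C−A): P0=49  P1=5  P2=12  P3=4  P4=54  P5=22  P6=31  P7=10
Turnaround(P0) = completion − arrival = 49 − 0 = 49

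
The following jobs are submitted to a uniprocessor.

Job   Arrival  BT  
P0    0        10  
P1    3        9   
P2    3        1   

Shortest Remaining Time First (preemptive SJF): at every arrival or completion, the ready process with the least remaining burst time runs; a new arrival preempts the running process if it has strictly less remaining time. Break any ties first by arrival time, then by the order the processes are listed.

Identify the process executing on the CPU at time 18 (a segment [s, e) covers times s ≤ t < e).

Schedule: | P0 0-3 | P2 3-4 | P0 4-11 | P1 11-20 |
Completion: P0=11  P1=20  P2=4
Turnaround (C−A): P0=11  P1=17  P2=1

P1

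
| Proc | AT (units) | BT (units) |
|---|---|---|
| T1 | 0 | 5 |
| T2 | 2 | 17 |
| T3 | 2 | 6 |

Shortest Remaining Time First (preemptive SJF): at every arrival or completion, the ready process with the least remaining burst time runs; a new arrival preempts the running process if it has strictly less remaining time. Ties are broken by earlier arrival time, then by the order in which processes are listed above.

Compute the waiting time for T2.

9

Timeline: | T1 0-5 | T3 5-11 | T2 11-28 |
Completion: T1=5  T2=28  T3=11
Turnaround (C−A): T1=5  T2=26  T3=9
Waiting(T2) = turnaround − burst = 26 − 17 = 9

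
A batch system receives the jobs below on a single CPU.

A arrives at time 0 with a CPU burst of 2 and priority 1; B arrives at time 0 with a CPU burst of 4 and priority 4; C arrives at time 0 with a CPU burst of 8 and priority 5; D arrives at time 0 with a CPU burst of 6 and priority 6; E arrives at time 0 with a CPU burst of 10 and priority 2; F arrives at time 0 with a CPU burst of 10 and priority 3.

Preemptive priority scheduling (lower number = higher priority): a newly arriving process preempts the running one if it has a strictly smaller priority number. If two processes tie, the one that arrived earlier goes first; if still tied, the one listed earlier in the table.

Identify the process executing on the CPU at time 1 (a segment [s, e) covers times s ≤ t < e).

A

Gantt: | A 0-2 | E 2-12 | F 12-22 | B 22-26 | C 26-34 | D 34-40 |
Completion: A=2  B=26  C=34  D=40  E=12  F=22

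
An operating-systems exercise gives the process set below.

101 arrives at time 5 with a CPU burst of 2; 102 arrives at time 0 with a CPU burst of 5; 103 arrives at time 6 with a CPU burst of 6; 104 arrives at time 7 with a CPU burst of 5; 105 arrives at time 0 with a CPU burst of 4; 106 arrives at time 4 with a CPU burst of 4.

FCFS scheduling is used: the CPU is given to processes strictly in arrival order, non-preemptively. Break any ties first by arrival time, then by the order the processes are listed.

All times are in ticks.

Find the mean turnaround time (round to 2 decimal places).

11.17

Schedule: | 102 0-5 | 105 5-9 | 106 9-13 | 101 13-15 | 103 15-21 | 104 21-26 |
Completion: 101=15  102=5  103=21  104=26  105=9  106=13
Turnaround (C−A): 101=10  102=5  103=15  104=19  105=9  106=9
Turnaround times: 101=10, 102=5, 103=15, 104=19, 105=9, 106=9
Average turnaround = (10+5+15+19+9+9) / 6 = 67/6 = 11.17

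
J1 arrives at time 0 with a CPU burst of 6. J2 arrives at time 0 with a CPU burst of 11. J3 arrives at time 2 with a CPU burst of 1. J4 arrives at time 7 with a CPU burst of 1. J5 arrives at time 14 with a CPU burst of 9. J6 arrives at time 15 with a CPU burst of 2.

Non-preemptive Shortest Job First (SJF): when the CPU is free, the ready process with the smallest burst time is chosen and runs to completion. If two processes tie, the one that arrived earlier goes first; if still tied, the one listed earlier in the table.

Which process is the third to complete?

J4

Timeline: | J1 0-6 | J3 6-7 | J4 7-8 | J2 8-19 | J6 19-21 | J5 21-30 |
Completion: J1=6  J2=19  J3=7  J4=8  J5=30  J6=21
Finish order: J1 → J3 → J4 → J2 → J6 → J5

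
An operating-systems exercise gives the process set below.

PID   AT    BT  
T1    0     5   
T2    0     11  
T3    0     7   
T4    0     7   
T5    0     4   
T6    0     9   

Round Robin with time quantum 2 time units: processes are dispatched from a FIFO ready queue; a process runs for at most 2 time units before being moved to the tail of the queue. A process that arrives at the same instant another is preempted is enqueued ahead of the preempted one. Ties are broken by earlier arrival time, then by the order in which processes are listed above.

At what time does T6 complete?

42

Timeline: | T1 0-2 | T2 2-4 | T3 4-6 | T4 6-8 | T5 8-10 | T6 10-12 | T1 12-14 | T2 14-16 | T3 16-18 | T4 18-20 | T5 20-22 | T6 22-24 | T1 24-25 | T2 25-27 | T3 27-29 | T4 29-31 | T6 31-33 | T2 33-35 | T3 35-36 | T4 36-37 | T6 37-39 | T2 39-41 | T6 41-42 | T2 42-43 |
Completion: T1=25  T2=43  T3=36  T4=37  T5=22  T6=42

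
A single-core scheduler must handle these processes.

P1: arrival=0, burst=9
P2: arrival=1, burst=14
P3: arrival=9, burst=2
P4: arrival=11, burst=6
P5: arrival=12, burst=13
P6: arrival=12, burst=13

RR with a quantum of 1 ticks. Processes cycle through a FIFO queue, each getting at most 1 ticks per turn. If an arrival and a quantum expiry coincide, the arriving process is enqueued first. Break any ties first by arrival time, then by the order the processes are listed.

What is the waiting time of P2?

32

Schedule: | P1 0-1 | P2 1-2 | P1 2-3 | P2 3-4 | P1 4-5 | P2 5-6 | P1 6-7 | P2 7-8 | P1 8-9 | P2 9-10 | P3 10-11 | P1 11-12 | P2 12-13 | P4 13-14 | P3 14-15 | P5 15-16 | P6 16-17 | P1 17-18 | P2 18-19 | P4 19-20 | P5 20-21 | P6 21-22 | P1 22-23 | P2 23-24 | P4 24-25 | P5 25-26 | P6 26-27 | P1 27-28 | P2 28-29 | P4 29-30 | P5 30-31 | P6 31-32 | P2 32-33 | P4 33-34 | P5 34-35 | P6 35-36 | P2 36-37 | P4 37-38 | P5 38-39 | P6 39-40 | P2 40-41 | P5 41-42 | P6 42-43 | P2 43-44 | P5 44-45 | P6 45-46 | P2 46-47 | P5 47-48 | P6 48-49 | P5 49-50 | P6 50-51 | P5 51-52 | P6 52-53 | P5 53-54 | P6 54-55 | P5 55-56 | P6 56-57 |
Completion: P1=28  P2=47  P3=15  P4=38  P5=56  P6=57
Turnaround (C−A): P1=28  P2=46  P3=6  P4=27  P5=44  P6=45
Waiting(P2) = turnaround − burst = 46 − 14 = 32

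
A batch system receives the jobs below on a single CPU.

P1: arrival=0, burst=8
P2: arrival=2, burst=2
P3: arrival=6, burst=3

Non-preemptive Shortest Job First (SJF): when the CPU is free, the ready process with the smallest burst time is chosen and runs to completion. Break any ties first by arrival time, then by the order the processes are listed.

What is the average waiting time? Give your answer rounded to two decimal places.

Gantt: | P1 0-8 | P2 8-10 | P3 10-13 |
Completion: P1=8  P2=10  P3=13
Turnaround (C−A): P1=8  P2=8  P3=7
Waiting times: P1=0, P2=6, P3=4
Average waiting = (0+6+4) / 3 = 10/3 = 3.33

3.33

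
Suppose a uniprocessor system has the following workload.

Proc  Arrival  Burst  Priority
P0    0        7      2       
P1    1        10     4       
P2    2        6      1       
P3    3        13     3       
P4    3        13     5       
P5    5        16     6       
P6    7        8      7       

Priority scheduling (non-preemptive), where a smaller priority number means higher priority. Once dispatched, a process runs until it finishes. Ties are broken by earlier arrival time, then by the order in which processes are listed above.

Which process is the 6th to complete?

P5

Schedule: | P0 0-7 | P2 7-13 | P3 13-26 | P1 26-36 | P4 36-49 | P5 49-65 | P6 65-73 |
Completion: P0=7  P1=36  P2=13  P3=26  P4=49  P5=65  P6=73
Finish order: P0 → P2 → P3 → P1 → P4 → P5 → P6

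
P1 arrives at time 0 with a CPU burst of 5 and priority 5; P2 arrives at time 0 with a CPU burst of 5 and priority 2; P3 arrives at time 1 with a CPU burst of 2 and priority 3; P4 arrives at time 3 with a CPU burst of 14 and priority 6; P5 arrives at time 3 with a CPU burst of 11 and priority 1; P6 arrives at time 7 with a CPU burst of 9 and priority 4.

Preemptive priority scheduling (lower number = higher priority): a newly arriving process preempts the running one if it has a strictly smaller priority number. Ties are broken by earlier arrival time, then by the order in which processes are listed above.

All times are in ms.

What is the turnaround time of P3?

Schedule: | P2 0-3 | P5 3-14 | P2 14-16 | P3 16-18 | P6 18-27 | P1 27-32 | P4 32-46 |
Completion: P1=32  P2=16  P3=18  P4=46  P5=14  P6=27
Turnaround (C−A): P1=32  P2=16  P3=17  P4=43  P5=11  P6=20
Turnaround(P3) = completion − arrival = 18 − 1 = 17

17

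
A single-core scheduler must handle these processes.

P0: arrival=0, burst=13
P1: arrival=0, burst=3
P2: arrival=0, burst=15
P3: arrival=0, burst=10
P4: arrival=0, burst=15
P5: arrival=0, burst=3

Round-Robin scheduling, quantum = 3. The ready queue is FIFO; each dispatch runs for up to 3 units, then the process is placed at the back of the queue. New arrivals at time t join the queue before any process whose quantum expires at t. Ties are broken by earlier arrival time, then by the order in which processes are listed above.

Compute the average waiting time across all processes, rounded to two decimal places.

30.33

Timeline: | P0 0-3 | P1 3-6 | P2 6-9 | P3 9-12 | P4 12-15 | P5 15-18 | P0 18-21 | P2 21-24 | P3 24-27 | P4 27-30 | P0 30-33 | P2 33-36 | P3 36-39 | P4 39-42 | P0 42-45 | P2 45-48 | P3 48-49 | P4 49-52 | P0 52-53 | P2 53-56 | P4 56-59 |
Completion: P0=53  P1=6  P2=56  P3=49  P4=59  P5=18
Waiting times: P0=40, P1=3, P2=41, P3=39, P4=44, P5=15
Average waiting = (40+3+41+39+44+15) / 6 = 182/6 = 30.33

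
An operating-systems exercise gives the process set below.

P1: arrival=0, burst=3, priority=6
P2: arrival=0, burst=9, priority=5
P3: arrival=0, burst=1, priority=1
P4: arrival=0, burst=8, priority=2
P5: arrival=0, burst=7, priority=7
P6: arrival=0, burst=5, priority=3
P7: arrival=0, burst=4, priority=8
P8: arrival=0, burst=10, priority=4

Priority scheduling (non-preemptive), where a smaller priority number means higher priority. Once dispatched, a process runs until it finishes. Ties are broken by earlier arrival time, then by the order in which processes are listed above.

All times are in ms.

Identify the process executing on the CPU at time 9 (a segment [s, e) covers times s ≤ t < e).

P6

Schedule: | P3 0-1 | P4 1-9 | P6 9-14 | P8 14-24 | P2 24-33 | P1 33-36 | P5 36-43 | P7 43-47 |
Completion: P1=36  P2=33  P3=1  P4=9  P5=43  P6=14  P7=47  P8=24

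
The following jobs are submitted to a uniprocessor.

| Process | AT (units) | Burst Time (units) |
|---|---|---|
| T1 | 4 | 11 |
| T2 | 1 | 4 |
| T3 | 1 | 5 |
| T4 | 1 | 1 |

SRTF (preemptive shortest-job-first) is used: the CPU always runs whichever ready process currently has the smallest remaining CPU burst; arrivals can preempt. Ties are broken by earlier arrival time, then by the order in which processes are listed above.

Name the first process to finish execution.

Timeline: | idle 0-1 | T4 1-2 | T2 2-6 | T3 6-11 | T1 11-22 |
Completion: T1=22  T2=6  T3=11  T4=2
Finish order: T4 → T2 → T3 → T1

T4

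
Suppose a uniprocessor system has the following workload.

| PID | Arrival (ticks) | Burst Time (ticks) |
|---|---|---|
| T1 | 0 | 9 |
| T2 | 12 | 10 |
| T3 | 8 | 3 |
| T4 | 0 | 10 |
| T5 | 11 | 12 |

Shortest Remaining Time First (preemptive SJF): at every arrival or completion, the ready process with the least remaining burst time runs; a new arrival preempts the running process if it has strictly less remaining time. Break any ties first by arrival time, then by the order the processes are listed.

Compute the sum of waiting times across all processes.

Schedule: | T1 0-9 | T3 9-12 | T4 12-22 | T2 22-32 | T5 32-44 |
Completion: T1=9  T2=32  T3=12  T4=22  T5=44
Waiting = turnaround − burst: T1=0, T2=10, T3=1, T4=12, T5=21
Total waiting = 0 + 10 + 1 + 12 + 21 = 44

44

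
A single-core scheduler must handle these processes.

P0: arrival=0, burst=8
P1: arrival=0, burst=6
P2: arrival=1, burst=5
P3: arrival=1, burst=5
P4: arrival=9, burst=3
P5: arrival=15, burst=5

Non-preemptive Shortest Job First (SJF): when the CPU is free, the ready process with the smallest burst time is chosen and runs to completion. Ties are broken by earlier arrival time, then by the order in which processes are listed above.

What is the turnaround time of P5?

Gantt: | P1 0-6 | P2 6-11 | P4 11-14 | P3 14-19 | P5 19-24 | P0 24-32 |
Completion: P0=32  P1=6  P2=11  P3=19  P4=14  P5=24
Turnaround (C−A): P0=32  P1=6  P2=10  P3=18  P4=5  P5=9
Turnaround(P5) = completion − arrival = 24 − 15 = 9

9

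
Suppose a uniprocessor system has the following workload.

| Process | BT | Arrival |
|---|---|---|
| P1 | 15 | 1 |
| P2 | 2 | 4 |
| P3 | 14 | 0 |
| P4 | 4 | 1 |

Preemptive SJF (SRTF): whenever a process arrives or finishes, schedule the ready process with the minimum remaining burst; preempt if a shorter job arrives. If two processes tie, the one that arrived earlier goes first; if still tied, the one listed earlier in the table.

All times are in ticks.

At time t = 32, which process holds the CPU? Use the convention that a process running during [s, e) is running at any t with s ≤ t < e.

P1

Gantt: | P3 0-1 | P4 1-5 | P2 5-7 | P3 7-20 | P1 20-35 |
Completion: P1=35  P2=7  P3=20  P4=5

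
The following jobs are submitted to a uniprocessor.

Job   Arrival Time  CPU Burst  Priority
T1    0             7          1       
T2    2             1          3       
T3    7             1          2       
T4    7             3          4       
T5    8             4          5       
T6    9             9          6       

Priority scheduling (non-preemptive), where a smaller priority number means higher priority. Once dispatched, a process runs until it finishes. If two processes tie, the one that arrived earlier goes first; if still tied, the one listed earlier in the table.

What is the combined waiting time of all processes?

19

Timeline: | T1 0-7 | T3 7-8 | T2 8-9 | T4 9-12 | T5 12-16 | T6 16-25 |
Completion: T1=7  T2=9  T3=8  T4=12  T5=16  T6=25
Waiting = turnaround − burst: T1=0, T2=6, T3=0, T4=2, T5=4, T6=7
Total waiting = 0 + 6 + 0 + 2 + 4 + 7 = 19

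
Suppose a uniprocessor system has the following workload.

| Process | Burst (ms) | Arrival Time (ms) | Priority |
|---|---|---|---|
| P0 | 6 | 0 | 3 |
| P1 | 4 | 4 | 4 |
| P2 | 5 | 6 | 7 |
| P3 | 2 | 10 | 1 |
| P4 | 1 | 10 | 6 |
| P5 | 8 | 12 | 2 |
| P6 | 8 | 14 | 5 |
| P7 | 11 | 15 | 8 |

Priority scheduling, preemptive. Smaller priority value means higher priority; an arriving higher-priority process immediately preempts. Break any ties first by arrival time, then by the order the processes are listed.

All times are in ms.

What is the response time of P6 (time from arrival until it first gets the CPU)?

Gantt: | P0 0-6 | P1 6-10 | P3 10-12 | P5 12-20 | P6 20-28 | P4 28-29 | P2 29-34 | P7 34-45 |
Completion: P0=6  P1=10  P2=34  P3=12  P4=29  P5=20  P6=28  P7=45
Turnaround (C−A): P0=6  P1=6  P2=28  P3=2  P4=19  P5=8  P6=14  P7=30
Response(P6) = first start − arrival = 20 − 14 = 6

6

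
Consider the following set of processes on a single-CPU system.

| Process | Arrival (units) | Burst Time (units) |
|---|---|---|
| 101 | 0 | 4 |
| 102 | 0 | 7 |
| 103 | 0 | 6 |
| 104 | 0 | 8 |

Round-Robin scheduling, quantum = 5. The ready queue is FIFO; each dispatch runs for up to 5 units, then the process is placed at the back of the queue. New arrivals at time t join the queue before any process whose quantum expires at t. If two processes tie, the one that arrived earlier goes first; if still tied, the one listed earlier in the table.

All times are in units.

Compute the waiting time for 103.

16

Gantt: | 101 0-4 | 102 4-9 | 103 9-14 | 104 14-19 | 102 19-21 | 103 21-22 | 104 22-25 |
Completion: 101=4  102=21  103=22  104=25
Turnaround (C−A): 101=4  102=21  103=22  104=25
Waiting(103) = turnaround − burst = 22 − 6 = 16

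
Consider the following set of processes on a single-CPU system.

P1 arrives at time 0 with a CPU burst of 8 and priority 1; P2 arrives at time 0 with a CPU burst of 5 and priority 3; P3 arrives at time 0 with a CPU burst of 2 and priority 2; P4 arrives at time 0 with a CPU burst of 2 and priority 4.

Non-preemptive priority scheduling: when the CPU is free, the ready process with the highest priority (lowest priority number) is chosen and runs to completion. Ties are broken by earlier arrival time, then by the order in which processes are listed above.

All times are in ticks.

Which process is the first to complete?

P1

Timeline: | P1 0-8 | P3 8-10 | P2 10-15 | P4 15-17 |
Completion: P1=8  P2=15  P3=10  P4=17
Turnaround (C−A): P1=8  P2=15  P3=10  P4=17
Finish order: P1 → P3 → P2 → P4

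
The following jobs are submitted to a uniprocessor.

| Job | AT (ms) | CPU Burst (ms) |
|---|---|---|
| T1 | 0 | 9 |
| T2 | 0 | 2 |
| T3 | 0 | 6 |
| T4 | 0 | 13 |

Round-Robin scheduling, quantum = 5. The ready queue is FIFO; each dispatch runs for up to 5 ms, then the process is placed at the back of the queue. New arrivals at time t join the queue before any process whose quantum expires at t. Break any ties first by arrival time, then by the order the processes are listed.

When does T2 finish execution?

Gantt: | T1 0-5 | T2 5-7 | T3 7-12 | T4 12-17 | T1 17-21 | T3 21-22 | T4 22-30 |
Completion: T1=21  T2=7  T3=22  T4=30
Turnaround (C−A): T1=21  T2=7  T3=22  T4=30

7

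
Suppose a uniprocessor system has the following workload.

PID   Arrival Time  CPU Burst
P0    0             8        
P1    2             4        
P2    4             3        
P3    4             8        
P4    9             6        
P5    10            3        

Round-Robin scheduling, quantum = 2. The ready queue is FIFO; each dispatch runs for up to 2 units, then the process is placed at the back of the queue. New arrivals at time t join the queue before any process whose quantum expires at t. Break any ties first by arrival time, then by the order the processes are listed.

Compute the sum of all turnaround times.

Schedule: | P0 0-2 | P1 2-4 | P0 4-6 | P2 6-8 | P3 8-10 | P1 10-12 | P0 12-14 | P2 14-15 | P4 15-17 | P5 17-19 | P3 19-21 | P0 21-23 | P4 23-25 | P5 25-26 | P3 26-28 | P4 28-30 | P3 30-32 |
Completion: P0=23  P1=12  P2=15  P3=32  P4=30  P5=26
Turnaround (C−A): P0=23  P1=10  P2=11  P3=28  P4=21  P5=16
Turnaround = completion − arrival: P0=23, P1=10, P2=11, P3=28, P4=21, P5=16
Total turnaround = 23 + 10 + 11 + 28 + 21 + 16 = 109

109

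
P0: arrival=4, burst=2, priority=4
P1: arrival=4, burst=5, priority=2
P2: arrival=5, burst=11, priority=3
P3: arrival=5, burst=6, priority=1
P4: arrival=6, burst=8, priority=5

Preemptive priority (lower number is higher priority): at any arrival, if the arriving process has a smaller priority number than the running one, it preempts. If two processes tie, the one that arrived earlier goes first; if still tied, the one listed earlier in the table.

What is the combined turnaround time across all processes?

92

Timeline: | idle 0-4 | P1 4-5 | P3 5-11 | P1 11-15 | P2 15-26 | P0 26-28 | P4 28-36 |
Completion: P0=28  P1=15  P2=26  P3=11  P4=36
Turnaround = completion − arrival: P0=24, P1=11, P2=21, P3=6, P4=30
Total turnaround = 24 + 11 + 21 + 6 + 30 = 92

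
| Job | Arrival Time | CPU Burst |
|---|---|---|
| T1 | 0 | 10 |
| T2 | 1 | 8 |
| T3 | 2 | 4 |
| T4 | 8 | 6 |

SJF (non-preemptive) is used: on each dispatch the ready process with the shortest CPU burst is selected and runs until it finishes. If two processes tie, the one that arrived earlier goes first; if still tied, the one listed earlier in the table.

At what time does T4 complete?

20

Timeline: | T1 0-10 | T3 10-14 | T4 14-20 | T2 20-28 |
Completion: T1=10  T2=28  T3=14  T4=20
Turnaround (C−A): T1=10  T2=27  T3=12  T4=12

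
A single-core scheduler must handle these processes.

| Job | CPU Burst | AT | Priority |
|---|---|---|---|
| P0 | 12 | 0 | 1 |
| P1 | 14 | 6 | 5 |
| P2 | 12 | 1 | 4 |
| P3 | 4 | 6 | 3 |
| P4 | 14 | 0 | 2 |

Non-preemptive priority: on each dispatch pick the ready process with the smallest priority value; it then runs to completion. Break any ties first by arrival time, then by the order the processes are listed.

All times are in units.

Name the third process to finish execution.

P3

Schedule: | P0 0-12 | P4 12-26 | P3 26-30 | P2 30-42 | P1 42-56 |
Completion: P0=12  P1=56  P2=42  P3=30  P4=26
Turnaround (C−A): P0=12  P1=50  P2=41  P3=24  P4=26
Finish order: P0 → P4 → P3 → P2 → P1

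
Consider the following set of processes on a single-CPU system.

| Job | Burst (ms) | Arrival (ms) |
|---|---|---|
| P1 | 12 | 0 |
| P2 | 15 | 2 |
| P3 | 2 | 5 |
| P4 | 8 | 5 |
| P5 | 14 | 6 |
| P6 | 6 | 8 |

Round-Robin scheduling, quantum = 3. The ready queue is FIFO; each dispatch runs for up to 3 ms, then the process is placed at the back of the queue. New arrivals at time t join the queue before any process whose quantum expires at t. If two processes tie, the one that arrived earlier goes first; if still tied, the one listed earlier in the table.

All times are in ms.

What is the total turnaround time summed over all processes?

219

Gantt: | P1 0-3 | P2 3-6 | P1 6-9 | P3 9-11 | P4 11-14 | P5 14-17 | P2 17-20 | P6 20-23 | P1 23-26 | P4 26-29 | P5 29-32 | P2 32-35 | P6 35-38 | P1 38-41 | P4 41-43 | P5 43-46 | P2 46-49 | P5 49-52 | P2 52-55 | P5 55-57 |
Completion: P1=41  P2=55  P3=11  P4=43  P5=57  P6=38
Turnaround = completion − arrival: P1=41, P2=53, P3=6, P4=38, P5=51, P6=30
Total turnaround = 41 + 53 + 6 + 38 + 51 + 30 = 219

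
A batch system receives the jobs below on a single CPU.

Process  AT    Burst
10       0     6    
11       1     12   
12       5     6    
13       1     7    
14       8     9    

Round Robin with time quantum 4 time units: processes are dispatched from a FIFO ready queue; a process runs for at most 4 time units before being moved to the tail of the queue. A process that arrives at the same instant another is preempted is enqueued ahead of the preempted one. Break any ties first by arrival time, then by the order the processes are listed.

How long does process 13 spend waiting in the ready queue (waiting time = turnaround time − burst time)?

Gantt: | 10 0-4 | 11 4-8 | 13 8-12 | 10 12-14 | 12 14-18 | 14 18-22 | 11 22-26 | 13 26-29 | 12 29-31 | 14 31-35 | 11 35-39 | 14 39-40 |
Completion: 10=14  11=39  12=31  13=29  14=40
Turnaround (C−A): 10=14  11=38  12=26  13=28  14=32
Waiting(13) = turnaround − burst = 28 − 7 = 21

21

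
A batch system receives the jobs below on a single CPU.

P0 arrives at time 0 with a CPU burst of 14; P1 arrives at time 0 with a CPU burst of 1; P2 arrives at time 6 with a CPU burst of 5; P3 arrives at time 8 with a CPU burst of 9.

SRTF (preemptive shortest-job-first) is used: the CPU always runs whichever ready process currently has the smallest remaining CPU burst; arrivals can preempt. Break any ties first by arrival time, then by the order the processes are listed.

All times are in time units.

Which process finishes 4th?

P3

Gantt: | P1 0-1 | P0 1-6 | P2 6-11 | P0 11-20 | P3 20-29 |
Completion: P0=20  P1=1  P2=11  P3=29
Finish order: P1 → P2 → P0 → P3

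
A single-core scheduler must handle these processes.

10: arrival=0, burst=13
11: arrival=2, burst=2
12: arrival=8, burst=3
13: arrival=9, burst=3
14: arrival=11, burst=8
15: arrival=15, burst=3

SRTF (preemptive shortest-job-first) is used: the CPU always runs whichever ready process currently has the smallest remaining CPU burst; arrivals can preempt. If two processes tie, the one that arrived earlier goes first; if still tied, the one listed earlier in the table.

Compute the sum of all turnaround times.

Schedule: | 10 0-2 | 11 2-4 | 10 4-8 | 12 8-11 | 13 11-14 | 10 14-15 | 15 15-18 | 10 18-24 | 14 24-32 |
Completion: 10=24  11=4  12=11  13=14  14=32  15=18
Turnaround (C−A): 10=24  11=2  12=3  13=5  14=21  15=3
Turnaround = completion − arrival: 10=24, 11=2, 12=3, 13=5, 14=21, 15=3
Total turnaround = 24 + 2 + 3 + 5 + 21 + 3 = 58

58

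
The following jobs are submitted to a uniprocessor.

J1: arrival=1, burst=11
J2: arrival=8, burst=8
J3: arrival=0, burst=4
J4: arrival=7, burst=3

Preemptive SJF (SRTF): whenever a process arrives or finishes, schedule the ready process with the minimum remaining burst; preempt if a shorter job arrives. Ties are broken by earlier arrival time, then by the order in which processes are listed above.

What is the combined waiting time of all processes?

Timeline: | J3 0-4 | J1 4-7 | J4 7-10 | J1 10-18 | J2 18-26 |
Completion: J1=18  J2=26  J3=4  J4=10
Turnaround (C−A): J1=17  J2=18  J3=4  J4=3
Waiting = turnaround − burst: J1=6, J2=10, J3=0, J4=0
Total waiting = 6 + 10 + 0 + 0 = 16

16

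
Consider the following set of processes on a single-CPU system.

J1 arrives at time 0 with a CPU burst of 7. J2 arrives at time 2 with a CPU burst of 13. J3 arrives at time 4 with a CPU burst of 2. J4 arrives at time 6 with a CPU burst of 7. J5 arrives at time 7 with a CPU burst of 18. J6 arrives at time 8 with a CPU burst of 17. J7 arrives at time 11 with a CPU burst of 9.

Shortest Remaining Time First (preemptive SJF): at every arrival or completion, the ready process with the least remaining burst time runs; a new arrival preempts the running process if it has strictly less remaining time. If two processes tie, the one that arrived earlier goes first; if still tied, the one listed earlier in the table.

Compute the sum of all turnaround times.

184

Gantt: | J1 0-4 | J3 4-6 | J1 6-9 | J4 9-16 | J7 16-25 | J2 25-38 | J6 38-55 | J5 55-73 |
Completion: J1=9  J2=38  J3=6  J4=16  J5=73  J6=55  J7=25
Turnaround = completion − arrival: J1=9, J2=36, J3=2, J4=10, J5=66, J6=47, J7=14
Total turnaround = 9 + 36 + 2 + 10 + 66 + 47 + 14 = 184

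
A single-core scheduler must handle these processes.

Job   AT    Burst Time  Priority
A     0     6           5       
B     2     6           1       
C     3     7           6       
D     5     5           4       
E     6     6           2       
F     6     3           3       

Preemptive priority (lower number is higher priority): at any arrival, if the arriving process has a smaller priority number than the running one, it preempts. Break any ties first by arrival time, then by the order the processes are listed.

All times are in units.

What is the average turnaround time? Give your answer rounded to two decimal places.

Schedule: | A 0-2 | B 2-8 | E 8-14 | F 14-17 | D 17-22 | A 22-26 | C 26-33 |
Completion: A=26  B=8  C=33  D=22  E=14  F=17
Turnaround (C−A): A=26  B=6  C=30  D=17  E=8  F=11
Turnaround times: A=26, B=6, C=30, D=17, E=8, F=11
Average turnaround = (26+6+30+17+8+11) / 6 = 98/6 = 16.33

16.33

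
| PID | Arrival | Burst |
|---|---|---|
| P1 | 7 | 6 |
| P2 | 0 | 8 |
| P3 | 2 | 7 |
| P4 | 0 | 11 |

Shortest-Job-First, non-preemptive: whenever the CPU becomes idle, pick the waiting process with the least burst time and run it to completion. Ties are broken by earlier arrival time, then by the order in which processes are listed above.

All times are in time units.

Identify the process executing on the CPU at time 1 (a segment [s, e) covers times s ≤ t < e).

P2

Schedule: | P2 0-8 | P1 8-14 | P3 14-21 | P4 21-32 |
Completion: P1=14  P2=8  P3=21  P4=32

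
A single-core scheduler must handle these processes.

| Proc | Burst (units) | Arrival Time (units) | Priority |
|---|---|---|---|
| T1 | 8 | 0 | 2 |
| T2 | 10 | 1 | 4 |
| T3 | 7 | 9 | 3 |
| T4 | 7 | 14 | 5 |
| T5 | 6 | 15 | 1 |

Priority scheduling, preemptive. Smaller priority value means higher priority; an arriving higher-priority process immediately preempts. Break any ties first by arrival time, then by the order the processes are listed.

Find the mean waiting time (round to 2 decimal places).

Gantt: | T1 0-8 | T2 8-9 | T3 9-15 | T5 15-21 | T3 21-22 | T2 22-31 | T4 31-38 |
Completion: T1=8  T2=31  T3=22  T4=38  T5=21
Waiting times: T1=0, T2=20, T3=6, T4=17, T5=0
Average waiting = (0+20+6+17+0) / 5 = 43/5 = 8.60

8.60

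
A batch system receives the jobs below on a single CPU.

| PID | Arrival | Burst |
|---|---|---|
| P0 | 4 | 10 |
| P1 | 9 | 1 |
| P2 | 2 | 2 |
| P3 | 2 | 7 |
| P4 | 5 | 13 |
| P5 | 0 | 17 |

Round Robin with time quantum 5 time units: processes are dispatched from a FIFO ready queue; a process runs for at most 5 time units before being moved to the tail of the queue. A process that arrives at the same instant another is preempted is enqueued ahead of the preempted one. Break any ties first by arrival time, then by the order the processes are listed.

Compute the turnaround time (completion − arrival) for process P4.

43

Timeline: | P5 0-5 | P2 5-7 | P3 7-12 | P0 12-17 | P4 17-22 | P5 22-27 | P1 27-28 | P3 28-30 | P0 30-35 | P4 35-40 | P5 40-45 | P4 45-48 | P5 48-50 |
Completion: P0=35  P1=28  P2=7  P3=30  P4=48  P5=50
Turnaround (C−A): P0=31  P1=19  P2=5  P3=28  P4=43  P5=50
Turnaround(P4) = completion − arrival = 48 − 5 = 43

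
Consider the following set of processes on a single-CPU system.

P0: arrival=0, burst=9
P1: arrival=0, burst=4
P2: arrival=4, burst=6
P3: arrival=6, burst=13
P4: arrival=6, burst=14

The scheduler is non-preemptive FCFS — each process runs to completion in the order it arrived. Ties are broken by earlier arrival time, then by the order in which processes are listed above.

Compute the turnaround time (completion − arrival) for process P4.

40

Gantt: | P0 0-9 | P1 9-13 | P2 13-19 | P3 19-32 | P4 32-46 |
Completion: P0=9  P1=13  P2=19  P3=32  P4=46
Turnaround (C−A): P0=9  P1=13  P2=15  P3=26  P4=40
Turnaround(P4) = completion − arrival = 46 − 6 = 40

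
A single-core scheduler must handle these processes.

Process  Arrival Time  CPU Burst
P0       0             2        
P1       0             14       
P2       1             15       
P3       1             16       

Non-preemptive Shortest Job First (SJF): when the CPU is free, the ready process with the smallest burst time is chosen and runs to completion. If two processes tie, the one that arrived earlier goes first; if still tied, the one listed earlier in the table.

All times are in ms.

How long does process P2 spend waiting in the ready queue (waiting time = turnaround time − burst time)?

Schedule: | P0 0-2 | P1 2-16 | P2 16-31 | P3 31-47 |
Completion: P0=2  P1=16  P2=31  P3=47
Turnaround (C−A): P0=2  P1=16  P2=30  P3=46
Waiting(P2) = turnaround − burst = 30 − 15 = 15

15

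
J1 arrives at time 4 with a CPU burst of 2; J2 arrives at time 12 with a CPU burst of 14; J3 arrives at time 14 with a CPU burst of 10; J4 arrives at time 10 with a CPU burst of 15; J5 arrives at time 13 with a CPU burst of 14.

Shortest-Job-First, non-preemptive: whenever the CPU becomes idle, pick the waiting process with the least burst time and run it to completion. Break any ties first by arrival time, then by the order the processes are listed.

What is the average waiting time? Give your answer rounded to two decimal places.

Gantt: | idle 0-4 | J1 4-6 | idle 6-10 | J4 10-25 | J3 25-35 | J2 35-49 | J5 49-63 |
Completion: J1=6  J2=49  J3=35  J4=25  J5=63
Turnaround (C−A): J1=2  J2=37  J3=21  J4=15  J5=50
Waiting times: J1=0, J2=23, J3=11, J4=0, J5=36
Average waiting = (0+23+11+0+36) / 5 = 70/5 = 14.00

14.00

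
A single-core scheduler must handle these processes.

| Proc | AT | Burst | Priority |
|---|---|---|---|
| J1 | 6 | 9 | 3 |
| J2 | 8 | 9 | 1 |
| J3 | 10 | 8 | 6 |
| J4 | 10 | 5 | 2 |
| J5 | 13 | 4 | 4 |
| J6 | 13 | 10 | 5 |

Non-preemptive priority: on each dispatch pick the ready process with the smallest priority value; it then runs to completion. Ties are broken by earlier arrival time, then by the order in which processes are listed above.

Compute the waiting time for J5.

16

Schedule: | idle 0-6 | J1 6-15 | J2 15-24 | J4 24-29 | J5 29-33 | J6 33-43 | J3 43-51 |
Completion: J1=15  J2=24  J3=51  J4=29  J5=33  J6=43
Turnaround (C−A): J1=9  J2=16  J3=41  J4=19  J5=20  J6=30
Waiting(J5) = turnaround − burst = 20 − 4 = 16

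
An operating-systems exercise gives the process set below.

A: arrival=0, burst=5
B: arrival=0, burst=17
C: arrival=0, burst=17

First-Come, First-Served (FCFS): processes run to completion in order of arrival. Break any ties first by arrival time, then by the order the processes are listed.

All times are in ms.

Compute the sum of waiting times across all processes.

27

Schedule: | A 0-5 | B 5-22 | C 22-39 |
Completion: A=5  B=22  C=39
Turnaround (C−A): A=5  B=22  C=39
Waiting = turnaround − burst: A=0, B=5, C=22
Total waiting = 0 + 5 + 22 = 27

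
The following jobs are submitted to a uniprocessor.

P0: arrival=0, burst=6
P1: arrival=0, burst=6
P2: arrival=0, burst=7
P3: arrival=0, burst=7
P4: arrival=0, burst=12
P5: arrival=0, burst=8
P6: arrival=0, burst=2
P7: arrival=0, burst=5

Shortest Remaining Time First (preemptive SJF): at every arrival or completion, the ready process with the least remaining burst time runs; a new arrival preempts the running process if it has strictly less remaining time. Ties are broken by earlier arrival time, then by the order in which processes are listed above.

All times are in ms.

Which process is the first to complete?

P6

Schedule: | P6 0-2 | P7 2-7 | P0 7-13 | P1 13-19 | P2 19-26 | P3 26-33 | P5 33-41 | P4 41-53 |
Completion: P0=13  P1=19  P2=26  P3=33  P4=53  P5=41  P6=2  P7=7
Turnaround (C−A): P0=13  P1=19  P2=26  P3=33  P4=53  P5=41  P6=2  P7=7
Finish order: P6 → P7 → P0 → P1 → P2 → P3 → P5 → P4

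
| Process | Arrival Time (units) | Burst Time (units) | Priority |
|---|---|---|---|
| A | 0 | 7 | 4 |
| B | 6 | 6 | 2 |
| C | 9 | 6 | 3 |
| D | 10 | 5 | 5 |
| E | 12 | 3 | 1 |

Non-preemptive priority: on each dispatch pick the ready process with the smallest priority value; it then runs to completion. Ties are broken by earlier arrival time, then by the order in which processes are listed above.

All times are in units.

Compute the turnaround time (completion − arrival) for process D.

17

Timeline: | A 0-7 | B 7-13 | E 13-16 | C 16-22 | D 22-27 |
Completion: A=7  B=13  C=22  D=27  E=16
Turnaround (C−A): A=7  B=7  C=13  D=17  E=4
Turnaround(D) = completion − arrival = 27 − 10 = 17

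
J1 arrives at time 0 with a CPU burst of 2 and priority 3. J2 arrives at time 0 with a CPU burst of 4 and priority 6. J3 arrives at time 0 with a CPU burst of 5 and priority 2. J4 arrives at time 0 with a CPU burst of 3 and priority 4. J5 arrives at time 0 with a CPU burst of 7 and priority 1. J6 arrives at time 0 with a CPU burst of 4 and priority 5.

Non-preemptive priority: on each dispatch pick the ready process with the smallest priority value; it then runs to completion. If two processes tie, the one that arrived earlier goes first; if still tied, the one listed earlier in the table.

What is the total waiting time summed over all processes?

71

Schedule: | J5 0-7 | J3 7-12 | J1 12-14 | J4 14-17 | J6 17-21 | J2 21-25 |
Completion: J1=14  J2=25  J3=12  J4=17  J5=7  J6=21
Waiting = turnaround − burst: J1=12, J2=21, J3=7, J4=14, J5=0, J6=17
Total waiting = 12 + 21 + 7 + 14 + 0 + 17 = 71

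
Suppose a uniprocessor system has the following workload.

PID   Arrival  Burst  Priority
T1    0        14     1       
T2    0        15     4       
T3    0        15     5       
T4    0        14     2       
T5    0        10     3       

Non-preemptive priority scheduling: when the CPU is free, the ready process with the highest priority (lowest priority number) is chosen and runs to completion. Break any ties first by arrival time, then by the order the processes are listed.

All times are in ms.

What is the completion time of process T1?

Gantt: | T1 0-14 | T4 14-28 | T5 28-38 | T2 38-53 | T3 53-68 |
Completion: T1=14  T2=53  T3=68  T4=28  T5=38

14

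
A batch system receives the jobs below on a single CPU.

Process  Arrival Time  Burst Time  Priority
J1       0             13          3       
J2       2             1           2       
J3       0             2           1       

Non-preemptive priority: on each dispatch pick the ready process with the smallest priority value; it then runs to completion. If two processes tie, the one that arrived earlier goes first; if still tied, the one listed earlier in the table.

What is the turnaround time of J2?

Gantt: | J3 0-2 | J2 2-3 | J1 3-16 |
Completion: J1=16  J2=3  J3=2
Turnaround (C−A): J1=16  J2=1  J3=2
Turnaround(J2) = completion − arrival = 3 − 2 = 1

1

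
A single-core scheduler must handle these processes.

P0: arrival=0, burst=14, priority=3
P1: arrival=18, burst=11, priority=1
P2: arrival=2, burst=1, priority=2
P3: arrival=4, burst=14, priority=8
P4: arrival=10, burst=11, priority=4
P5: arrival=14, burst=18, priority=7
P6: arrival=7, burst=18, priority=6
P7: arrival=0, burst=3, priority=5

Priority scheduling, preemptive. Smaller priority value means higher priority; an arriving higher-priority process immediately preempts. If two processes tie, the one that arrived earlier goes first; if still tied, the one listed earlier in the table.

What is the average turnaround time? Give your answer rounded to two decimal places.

Schedule: | P0 0-2 | P2 2-3 | P0 3-15 | P4 15-18 | P1 18-29 | P4 29-37 | P7 37-40 | P6 40-58 | P5 58-76 | P3 76-90 |
Completion: P0=15  P1=29  P2=3  P3=90  P4=37  P5=76  P6=58  P7=40
Turnaround (C−A): P0=15  P1=11  P2=1  P3=86  P4=27  P5=62  P6=51  P7=40
Turnaround times: P0=15, P1=11, P2=1, P3=86, P4=27, P5=62, P6=51, P7=40
Average turnaround = (15+11+1+86+27+62+51+40) / 8 = 293/8 = 36.63

36.63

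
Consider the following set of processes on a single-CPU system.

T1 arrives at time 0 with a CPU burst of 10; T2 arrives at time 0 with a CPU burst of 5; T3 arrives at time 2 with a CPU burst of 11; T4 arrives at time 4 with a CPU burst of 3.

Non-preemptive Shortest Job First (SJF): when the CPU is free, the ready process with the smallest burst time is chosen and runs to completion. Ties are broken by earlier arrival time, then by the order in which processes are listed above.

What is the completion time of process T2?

Schedule: | T2 0-5 | T4 5-8 | T1 8-18 | T3 18-29 |
Completion: T1=18  T2=5  T3=29  T4=8

5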